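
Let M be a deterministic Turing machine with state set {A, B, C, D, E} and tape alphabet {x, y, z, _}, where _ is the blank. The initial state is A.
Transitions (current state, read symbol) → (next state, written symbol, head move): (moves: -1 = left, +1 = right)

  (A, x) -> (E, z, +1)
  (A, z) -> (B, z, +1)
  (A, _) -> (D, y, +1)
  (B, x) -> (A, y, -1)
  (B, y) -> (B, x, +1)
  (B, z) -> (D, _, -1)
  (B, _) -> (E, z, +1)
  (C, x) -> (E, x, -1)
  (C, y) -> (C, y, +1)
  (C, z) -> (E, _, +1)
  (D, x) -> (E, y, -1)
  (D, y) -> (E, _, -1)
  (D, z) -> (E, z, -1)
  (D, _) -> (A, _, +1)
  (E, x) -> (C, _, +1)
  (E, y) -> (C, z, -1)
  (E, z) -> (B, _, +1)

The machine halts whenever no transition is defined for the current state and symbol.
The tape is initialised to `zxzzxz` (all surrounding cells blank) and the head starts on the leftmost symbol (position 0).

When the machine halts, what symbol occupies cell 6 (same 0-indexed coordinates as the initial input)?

state=A head=0 tape=[z]xzzxz__   (A,z)→(B,z,+1)
state=B head=1 tape=z[x]zzxz__   (B,x)→(A,y,-1)
state=A head=0 tape=[z]yzzxz__   (A,z)→(B,z,+1)
state=B head=1 tape=z[y]zzxz__   (B,y)→(B,x,+1)
state=B head=2 tape=zx[z]zxz__   (B,z)→(D,_,-1)
state=D head=1 tape=z[x]_zxz__   (D,x)→(E,y,-1)
state=E head=0 tape=[z]y_zxz__   (E,z)→(B,_,+1)
state=B head=1 tape=_[y]_zxz__   (B,y)→(B,x,+1)
state=B head=2 tape=_x[_]zxz__   (B,_)→(E,z,+1)
state=E head=3 tape=_xz[z]xz__   (E,z)→(B,_,+1)
state=B head=4 tape=_xz_[x]z__   (B,x)→(A,y,-1)
state=A head=3 tape=_xz[_]yz__   (A,_)→(D,y,+1)
state=D head=4 tape=_xzy[y]z__   (D,y)→(E,_,-1)
state=E head=3 tape=_xz[y]_z__   (E,y)→(C,z,-1)
state=C head=2 tape=_x[z]z_z__   (C,z)→(E,_,+1)
state=E head=3 tape=_x_[z]_z__   (E,z)→(B,_,+1)
state=B head=4 tape=_x__[_]z__   (B,_)→(E,z,+1)
state=E head=5 tape=_x__z[z]__   (E,z)→(B,_,+1)
state=B head=6 tape=_x__z_[_]_   (B,_)→(E,z,+1)
state=E head=7 tape=_x__z_z[_]
Cell 6 holds z when M halts.

z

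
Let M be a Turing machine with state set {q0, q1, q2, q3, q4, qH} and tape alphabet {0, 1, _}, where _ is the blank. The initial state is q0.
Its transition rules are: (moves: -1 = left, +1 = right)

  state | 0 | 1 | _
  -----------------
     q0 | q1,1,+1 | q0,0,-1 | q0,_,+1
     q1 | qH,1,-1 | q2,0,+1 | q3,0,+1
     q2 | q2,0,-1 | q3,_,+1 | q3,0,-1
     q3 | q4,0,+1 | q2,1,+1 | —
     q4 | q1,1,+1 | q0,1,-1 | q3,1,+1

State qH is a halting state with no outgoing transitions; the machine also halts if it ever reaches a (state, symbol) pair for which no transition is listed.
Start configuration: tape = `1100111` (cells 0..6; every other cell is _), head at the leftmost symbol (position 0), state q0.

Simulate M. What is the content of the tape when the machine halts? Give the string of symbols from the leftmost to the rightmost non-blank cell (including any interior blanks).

011111

state=q0 head=0 tape=_[1]100111   (q0,1)→(q0,0,-1)
state=q0 head=-1 tape=[_]0100111   (q0,_)→(q0,_,+1)
state=q0 head=0 tape=_[0]100111   (q0,0)→(q1,1,+1)
state=q1 head=1 tape=_1[1]00111   (q1,1)→(q2,0,+1)
state=q2 head=2 tape=_10[0]0111   (q2,0)→(q2,0,-1)
state=q2 head=1 tape=_1[0]00111   (q2,0)→(q2,0,-1)
state=q2 head=0 tape=_[1]000111   (q2,1)→(q3,_,+1)
state=q3 head=1 tape=__[0]00111   (q3,0)→(q4,0,+1)
state=q4 head=2 tape=__0[0]0111   (q4,0)→(q1,1,+1)
state=q1 head=3 tape=__01[0]111   (q1,0)→(qH,1,-1)
state=qH head=2 tape=__0[1]1111
The non-blank tape span at halt is 011111.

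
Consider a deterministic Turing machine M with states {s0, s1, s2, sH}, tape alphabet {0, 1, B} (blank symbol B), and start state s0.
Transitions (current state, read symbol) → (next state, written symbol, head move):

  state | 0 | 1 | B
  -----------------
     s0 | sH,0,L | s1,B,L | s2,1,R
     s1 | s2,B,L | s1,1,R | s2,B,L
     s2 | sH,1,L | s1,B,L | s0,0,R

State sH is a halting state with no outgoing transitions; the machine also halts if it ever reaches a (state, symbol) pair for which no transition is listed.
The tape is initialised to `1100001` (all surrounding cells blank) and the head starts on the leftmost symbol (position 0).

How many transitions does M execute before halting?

15

state=s0 head=0 tape=BBB[1]100001   (s0,1)→(s1,B,L)
state=s1 head=-1 tape=BB[B]B100001   (s1,B)→(s2,B,L)
state=s2 head=-2 tape=B[B]BB100001   (s2,B)→(s0,0,R)
state=s0 head=-1 tape=B0[B]B100001   (s0,B)→(s2,1,R)
state=s2 head=0 tape=B01[B]100001   (s2,B)→(s0,0,R)
state=s0 head=1 tape=B010[1]00001   (s0,1)→(s1,B,L)
state=s1 head=0 tape=B01[0]B00001   (s1,0)→(s2,B,L)
state=s2 head=-1 tape=B0[1]BB00001   (s2,1)→(s1,B,L)
state=s1 head=-2 tape=B[0]BBB00001   (s1,0)→(s2,B,L)
state=s2 head=-3 tape=[B]BBBB00001   (s2,B)→(s0,0,R)
state=s0 head=-2 tape=0[B]BBB00001   (s0,B)→(s2,1,R)
state=s2 head=-1 tape=01[B]BB00001   (s2,B)→(s0,0,R)
state=s0 head=0 tape=010[B]B00001   (s0,B)→(s2,1,R)
state=s2 head=1 tape=0101[B]00001   (s2,B)→(s0,0,R)
state=s0 head=2 tape=01010[0]0001   (s0,0)→(sH,0,L)
state=sH head=1 tape=0101[0]00001
M halts after 15 transitions.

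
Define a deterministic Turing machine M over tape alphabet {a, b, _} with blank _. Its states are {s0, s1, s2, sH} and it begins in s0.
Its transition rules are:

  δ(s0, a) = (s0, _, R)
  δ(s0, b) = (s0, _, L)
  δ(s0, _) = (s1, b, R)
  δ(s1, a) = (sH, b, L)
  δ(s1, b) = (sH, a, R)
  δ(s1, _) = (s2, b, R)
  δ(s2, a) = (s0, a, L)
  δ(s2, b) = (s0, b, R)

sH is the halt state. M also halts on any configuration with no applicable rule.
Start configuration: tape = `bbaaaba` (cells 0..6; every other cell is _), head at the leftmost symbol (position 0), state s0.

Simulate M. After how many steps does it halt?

15

s0 | _[b]baaaba   read b → write _, move L, go to s0
s0 | [_]_baaaba   read _ → write b, move R, go to s1
s1 | b[_]baaaba   read _ → write b, move R, go to s2
s2 | bb[b]aaaba   read b → write b, move R, go to s0
s0 | bbb[a]aaba   read a → write _, move R, go to s0
s0 | bbb_[a]aba   read a → write _, move R, go to s0
s0 | bbb__[a]ba   read a → write _, move R, go to s0
s0 | bbb___[b]a   read b → write _, move L, go to s0
s0 | bbb__[_]_a   read _ → write b, move R, go to s1
s1 | bbb__b[_]a   read _ → write b, move R, go to s2
s2 | bbb__bb[a]   read a → write a, move L, go to s0
s0 | bbb__b[b]a   read b → write _, move L, go to s0
s0 | bbb__[b]_a   read b → write _, move L, go to s0
s0 | bbb_[_]__a   read _ → write b, move R, go to s1
s1 | bbb_b[_]_a   read _ → write b, move R, go to s2
s2 | bbb_bb[_]a
M halts after 15 transitions.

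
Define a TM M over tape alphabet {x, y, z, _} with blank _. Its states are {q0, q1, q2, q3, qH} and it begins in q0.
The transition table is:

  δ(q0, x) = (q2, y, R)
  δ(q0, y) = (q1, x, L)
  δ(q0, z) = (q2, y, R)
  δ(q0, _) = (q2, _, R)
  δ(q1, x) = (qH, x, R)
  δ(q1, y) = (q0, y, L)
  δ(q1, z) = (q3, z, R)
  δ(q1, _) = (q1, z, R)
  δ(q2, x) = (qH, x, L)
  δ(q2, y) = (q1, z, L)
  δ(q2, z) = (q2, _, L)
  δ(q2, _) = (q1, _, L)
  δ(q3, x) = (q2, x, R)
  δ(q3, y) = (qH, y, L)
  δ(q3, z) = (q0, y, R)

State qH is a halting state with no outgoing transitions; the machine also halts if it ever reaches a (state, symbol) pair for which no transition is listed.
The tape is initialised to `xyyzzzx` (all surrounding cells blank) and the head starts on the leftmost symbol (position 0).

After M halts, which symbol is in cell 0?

y

q0 | __[x]yyzzzx   read x → write y, move R, go to q2
q2 | __y[y]yzzzx   read y → write z, move L, go to q1
q1 | __[y]zyzzzx   read y → write y, move L, go to q0
q0 | _[_]yzyzzzx   read _ → write _, move R, go to q2
q2 | __[y]zyzzzx   read y → write z, move L, go to q1
q1 | _[_]zzyzzzx   read _ → write z, move R, go to q1
q1 | _z[z]zyzzzx   read z → write z, move R, go to q3
q3 | _zz[z]yzzzx   read z → write y, move R, go to q0
q0 | _zzy[y]zzzx   read y → write x, move L, go to q1
q1 | _zz[y]xzzzx   read y → write y, move L, go to q0
q0 | _z[z]yxzzzx   read z → write y, move R, go to q2
q2 | _zy[y]xzzzx   read y → write z, move L, go to q1
q1 | _z[y]zxzzzx   read y → write y, move L, go to q0
q0 | _[z]yzxzzzx   read z → write y, move R, go to q2
q2 | _y[y]zxzzzx   read y → write z, move L, go to q1
q1 | _[y]zzxzzzx   read y → write y, move L, go to q0
q0 | [_]yzzxzzzx   read _ → write _, move R, go to q2
q2 | _[y]zzxzzzx   read y → write z, move L, go to q1
q1 | [_]zzzxzzzx   read _ → write z, move R, go to q1
q1 | z[z]zzxzzzx   read z → write z, move R, go to q3
q3 | zz[z]zxzzzx   read z → write y, move R, go to q0
q0 | zzy[z]xzzzx   read z → write y, move R, go to q2
q2 | zzyy[x]zzzx   read x → write x, move L, go to qH
qH | zzy[y]xzzzx
Cell 0 holds y when M halts.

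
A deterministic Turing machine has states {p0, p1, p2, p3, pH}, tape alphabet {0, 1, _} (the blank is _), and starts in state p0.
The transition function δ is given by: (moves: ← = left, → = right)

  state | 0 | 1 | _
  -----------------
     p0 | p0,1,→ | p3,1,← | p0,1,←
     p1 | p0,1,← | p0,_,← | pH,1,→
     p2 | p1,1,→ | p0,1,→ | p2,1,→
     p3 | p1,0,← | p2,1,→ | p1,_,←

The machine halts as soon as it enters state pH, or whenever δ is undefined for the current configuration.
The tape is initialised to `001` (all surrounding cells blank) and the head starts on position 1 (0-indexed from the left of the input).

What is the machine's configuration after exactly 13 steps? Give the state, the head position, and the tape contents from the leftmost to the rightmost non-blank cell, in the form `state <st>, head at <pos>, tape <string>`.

state p3, head at 2, tape 01111

state=p0 head=1 tape=0[0]1__   (p0,0)→(p0,1,→)
state=p0 head=2 tape=01[1]__   (p0,1)→(p3,1,←)
state=p3 head=1 tape=0[1]1__   (p3,1)→(p2,1,→)
state=p2 head=2 tape=01[1]__   (p2,1)→(p0,1,→)
state=p0 head=3 tape=011[_]_   (p0,_)→(p0,1,←)
state=p0 head=2 tape=01[1]1_   (p0,1)→(p3,1,←)
state=p3 head=1 tape=0[1]11_   (p3,1)→(p2,1,→)
state=p2 head=2 tape=01[1]1_   (p2,1)→(p0,1,→)
state=p0 head=3 tape=011[1]_   (p0,1)→(p3,1,←)
state=p3 head=2 tape=01[1]1_   (p3,1)→(p2,1,→)
state=p2 head=3 tape=011[1]_   (p2,1)→(p0,1,→)
state=p0 head=4 tape=0111[_]   (p0,_)→(p0,1,←)
state=p0 head=3 tape=011[1]1   (p0,1)→(p3,1,←)
state=p3 head=2 tape=01[1]11
After 13 steps: state p3, head at 2, tape 01111.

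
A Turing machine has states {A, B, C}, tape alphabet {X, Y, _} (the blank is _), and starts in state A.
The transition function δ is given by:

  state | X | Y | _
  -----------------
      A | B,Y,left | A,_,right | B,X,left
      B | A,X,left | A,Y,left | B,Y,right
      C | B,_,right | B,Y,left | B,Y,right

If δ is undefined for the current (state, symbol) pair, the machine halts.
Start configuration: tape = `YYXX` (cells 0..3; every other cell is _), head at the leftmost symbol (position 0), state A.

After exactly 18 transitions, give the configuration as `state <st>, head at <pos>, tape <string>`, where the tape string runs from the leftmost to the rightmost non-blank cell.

state=A head=0 tape=[Y]YXX_   (A,Y)→(A,_,right)
state=A head=1 tape=_[Y]XX_   (A,Y)→(A,_,right)
state=A head=2 tape=__[X]X_   (A,X)→(B,Y,left)
state=B head=1 tape=_[_]YX_   (B,_)→(B,Y,right)
state=B head=2 tape=_Y[Y]X_   (B,Y)→(A,Y,left)
state=A head=1 tape=_[Y]YX_   (A,Y)→(A,_,right)
state=A head=2 tape=__[Y]X_   (A,Y)→(A,_,right)
state=A head=3 tape=___[X]_   (A,X)→(B,Y,left)
state=B head=2 tape=__[_]Y_   (B,_)→(B,Y,right)
state=B head=3 tape=__Y[Y]_   (B,Y)→(A,Y,left)
state=A head=2 tape=__[Y]Y_   (A,Y)→(A,_,right)
state=A head=3 tape=___[Y]_   (A,Y)→(A,_,right)
state=A head=4 tape=____[_]   (A,_)→(B,X,left)
state=B head=3 tape=___[_]X   (B,_)→(B,Y,right)
state=B head=4 tape=___Y[X]   (B,X)→(A,X,left)
state=A head=3 tape=___[Y]X   (A,Y)→(A,_,right)
state=A head=4 tape=____[X]   (A,X)→(B,Y,left)
state=B head=3 tape=___[_]Y   (B,_)→(B,Y,right)
state=B head=4 tape=___Y[Y]
After 18 steps: state B, head at 4, tape YY.

state B, head at 4, tape YY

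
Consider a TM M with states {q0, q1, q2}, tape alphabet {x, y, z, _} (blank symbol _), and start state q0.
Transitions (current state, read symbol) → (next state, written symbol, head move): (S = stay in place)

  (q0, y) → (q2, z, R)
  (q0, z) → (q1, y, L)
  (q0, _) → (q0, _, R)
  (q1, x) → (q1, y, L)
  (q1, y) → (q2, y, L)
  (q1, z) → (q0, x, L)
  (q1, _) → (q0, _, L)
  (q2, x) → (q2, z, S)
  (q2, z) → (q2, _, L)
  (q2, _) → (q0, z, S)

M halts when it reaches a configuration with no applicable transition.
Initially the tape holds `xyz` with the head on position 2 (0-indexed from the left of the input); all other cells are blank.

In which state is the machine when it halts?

q0 | ___xy[z]   read z → write y, move L, go to q1
q1 | ___x[y]y   read y → write y, move L, go to q2
q2 | ___[x]yy   read x → write z, move S, go to q2
q2 | ___[z]yy   read z → write _, move L, go to q2
q2 | __[_]_yy   read _ → write z, move S, go to q0
q0 | __[z]_yy   read z → write y, move L, go to q1
q1 | _[_]y_yy   read _ → write _, move L, go to q0
q0 | [_]_y_yy   read _ → write _, move R, go to q0
q0 | _[_]y_yy   read _ → write _, move R, go to q0
q0 | __[y]_yy   read y → write z, move R, go to q2
q2 | __z[_]yy   read _ → write z, move S, go to q0
q0 | __z[z]yy   read z → write y, move L, go to q1
q1 | __[z]yyy   read z → write x, move L, go to q0
q0 | _[_]xyyy   read _ → write _, move R, go to q0
q0 | __[x]yyy
No transition is defined for (q0, x); M halts in state q0.

q0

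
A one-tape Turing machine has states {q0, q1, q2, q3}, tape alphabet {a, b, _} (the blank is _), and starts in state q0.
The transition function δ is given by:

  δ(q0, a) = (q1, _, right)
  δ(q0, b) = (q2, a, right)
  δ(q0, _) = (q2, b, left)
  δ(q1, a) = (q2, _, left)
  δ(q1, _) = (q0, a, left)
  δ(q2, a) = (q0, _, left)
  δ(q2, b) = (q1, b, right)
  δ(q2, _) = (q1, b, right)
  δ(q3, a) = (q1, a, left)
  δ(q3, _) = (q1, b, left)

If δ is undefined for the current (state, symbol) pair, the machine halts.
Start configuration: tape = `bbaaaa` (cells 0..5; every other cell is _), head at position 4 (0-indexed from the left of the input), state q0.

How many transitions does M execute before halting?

state=q0 head=4 tape=bbaa[a]a   (q0,a)→(q1,_,right)
state=q1 head=5 tape=bbaa_[a]   (q1,a)→(q2,_,left)
state=q2 head=4 tape=bbaa[_]_   (q2,_)→(q1,b,right)
state=q1 head=5 tape=bbaab[_]   (q1,_)→(q0,a,left)
state=q0 head=4 tape=bbaa[b]a   (q0,b)→(q2,a,right)
state=q2 head=5 tape=bbaaa[a]   (q2,a)→(q0,_,left)
state=q0 head=4 tape=bbaa[a]_   (q0,a)→(q1,_,right)
state=q1 head=5 tape=bbaa_[_]   (q1,_)→(q0,a,left)
state=q0 head=4 tape=bbaa[_]a   (q0,_)→(q2,b,left)
state=q2 head=3 tape=bba[a]ba   (q2,a)→(q0,_,left)
state=q0 head=2 tape=bb[a]_ba   (q0,a)→(q1,_,right)
state=q1 head=3 tape=bb_[_]ba   (q1,_)→(q0,a,left)
state=q0 head=2 tape=bb[_]aba   (q0,_)→(q2,b,left)
state=q2 head=1 tape=b[b]baba   (q2,b)→(q1,b,right)
state=q1 head=2 tape=bb[b]aba
M halts after 14 transitions.

14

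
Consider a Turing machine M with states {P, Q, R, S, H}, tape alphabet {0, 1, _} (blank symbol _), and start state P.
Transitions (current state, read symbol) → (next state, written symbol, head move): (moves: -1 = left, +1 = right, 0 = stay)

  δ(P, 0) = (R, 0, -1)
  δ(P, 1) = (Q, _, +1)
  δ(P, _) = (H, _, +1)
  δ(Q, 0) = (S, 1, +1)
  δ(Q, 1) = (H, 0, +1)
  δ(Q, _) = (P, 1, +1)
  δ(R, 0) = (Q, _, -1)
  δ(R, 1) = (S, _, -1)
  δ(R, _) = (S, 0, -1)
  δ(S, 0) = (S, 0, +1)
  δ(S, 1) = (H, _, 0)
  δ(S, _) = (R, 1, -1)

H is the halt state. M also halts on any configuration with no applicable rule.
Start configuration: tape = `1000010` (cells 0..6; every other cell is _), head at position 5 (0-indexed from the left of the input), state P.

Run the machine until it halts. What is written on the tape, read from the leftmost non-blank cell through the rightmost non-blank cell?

P | 10000[1]0_   read 1 → write _, move +1, go to Q
Q | 10000_[0]_   read 0 → write 1, move +1, go to S
S | 10000_1[_]   read _ → write 1, move -1, go to R
R | 10000_[1]1   read 1 → write _, move -1, go to S
S | 10000[_]_1   read _ → write 1, move -1, go to R
R | 1000[0]1_1   read 0 → write _, move -1, go to Q
Q | 100[0]_1_1   read 0 → write 1, move +1, go to S
S | 1001[_]1_1   read _ → write 1, move -1, go to R
R | 100[1]11_1   read 1 → write _, move -1, go to S
S | 10[0]_11_1   read 0 → write 0, move +1, go to S
S | 100[_]11_1   read _ → write 1, move -1, go to R
R | 10[0]111_1   read 0 → write _, move -1, go to Q
Q | 1[0]_111_1   read 0 → write 1, move +1, go to S
S | 11[_]111_1   read _ → write 1, move -1, go to R
R | 1[1]1111_1   read 1 → write _, move -1, go to S
S | [1]_1111_1   read 1 → write _, move 0, go to H
H | [_]_1111_1
The non-blank tape span at halt is 1111_1.

1111_1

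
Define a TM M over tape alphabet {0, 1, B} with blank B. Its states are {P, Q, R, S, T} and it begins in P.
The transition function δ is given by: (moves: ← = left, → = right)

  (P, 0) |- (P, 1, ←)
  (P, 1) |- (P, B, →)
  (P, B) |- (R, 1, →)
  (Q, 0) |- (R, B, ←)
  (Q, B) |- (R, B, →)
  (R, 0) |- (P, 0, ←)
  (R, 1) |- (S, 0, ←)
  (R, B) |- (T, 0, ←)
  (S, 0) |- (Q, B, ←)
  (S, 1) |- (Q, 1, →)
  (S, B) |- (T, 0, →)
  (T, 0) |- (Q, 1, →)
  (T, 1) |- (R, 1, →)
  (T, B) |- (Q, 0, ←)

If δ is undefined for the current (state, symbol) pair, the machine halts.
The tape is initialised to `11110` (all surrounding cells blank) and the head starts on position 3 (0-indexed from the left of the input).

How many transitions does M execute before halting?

P | B111[1]0   read 1 → write B, move →, go to P
P | B111B[0]   read 0 → write 1, move ←, go to P
P | B111[B]1   read B → write 1, move →, go to R
R | B1111[1]   read 1 → write 0, move ←, go to S
S | B111[1]0   read 1 → write 1, move →, go to Q
Q | B1111[0]   read 0 → write B, move ←, go to R
R | B111[1]B   read 1 → write 0, move ←, go to S
S | B11[1]0B   read 1 → write 1, move →, go to Q
Q | B111[0]B   read 0 → write B, move ←, go to R
R | B11[1]BB   read 1 → write 0, move ←, go to S
S | B1[1]0BB   read 1 → write 1, move →, go to Q
Q | B11[0]BB   read 0 → write B, move ←, go to R
R | B1[1]BBB   read 1 → write 0, move ←, go to S
S | B[1]0BBB   read 1 → write 1, move →, go to Q
Q | B1[0]BBB   read 0 → write B, move ←, go to R
R | B[1]BBBB   read 1 → write 0, move ←, go to S
S | [B]0BBBB   read B → write 0, move →, go to T
T | 0[0]BBBB   read 0 → write 1, move →, go to Q
Q | 01[B]BBB   read B → write B, move →, go to R
R | 01B[B]BB   read B → write 0, move ←, go to T
T | 01[B]0BB   read B → write 0, move ←, go to Q
Q | 0[1]00BB
M halts after 21 transitions.

21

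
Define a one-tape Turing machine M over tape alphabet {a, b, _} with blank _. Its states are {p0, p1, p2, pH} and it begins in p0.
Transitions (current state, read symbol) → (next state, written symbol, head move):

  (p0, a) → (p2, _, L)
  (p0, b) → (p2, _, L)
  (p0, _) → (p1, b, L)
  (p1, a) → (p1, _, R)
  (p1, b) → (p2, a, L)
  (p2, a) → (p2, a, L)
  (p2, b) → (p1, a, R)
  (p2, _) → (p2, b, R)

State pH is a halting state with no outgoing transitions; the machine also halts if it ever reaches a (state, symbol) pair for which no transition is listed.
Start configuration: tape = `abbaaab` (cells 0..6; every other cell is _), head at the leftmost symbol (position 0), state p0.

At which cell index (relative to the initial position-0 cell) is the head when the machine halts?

state=p0 head=0 tape=_[a]bbaaab_   (p0,a)→(p2,_,L)
state=p2 head=-1 tape=[_]_bbaaab_   (p2,_)→(p2,b,R)
state=p2 head=0 tape=b[_]bbaaab_   (p2,_)→(p2,b,R)
state=p2 head=1 tape=bb[b]baaab_   (p2,b)→(p1,a,R)
state=p1 head=2 tape=bba[b]aaab_   (p1,b)→(p2,a,L)
state=p2 head=1 tape=bb[a]aaaab_   (p2,a)→(p2,a,L)
state=p2 head=0 tape=b[b]aaaaab_   (p2,b)→(p1,a,R)
state=p1 head=1 tape=ba[a]aaaab_   (p1,a)→(p1,_,R)
state=p1 head=2 tape=ba_[a]aaab_   (p1,a)→(p1,_,R)
state=p1 head=3 tape=ba__[a]aab_   (p1,a)→(p1,_,R)
state=p1 head=4 tape=ba___[a]ab_   (p1,a)→(p1,_,R)
state=p1 head=5 tape=ba____[a]b_   (p1,a)→(p1,_,R)
state=p1 head=6 tape=ba_____[b]_   (p1,b)→(p2,a,L)
state=p2 head=5 tape=ba____[_]a_   (p2,_)→(p2,b,R)
state=p2 head=6 tape=ba____b[a]_   (p2,a)→(p2,a,L)
state=p2 head=5 tape=ba____[b]a_   (p2,b)→(p1,a,R)
state=p1 head=6 tape=ba____a[a]_   (p1,a)→(p1,_,R)
state=p1 head=7 tape=ba____a_[_]
At halt the head is at cell 7.

7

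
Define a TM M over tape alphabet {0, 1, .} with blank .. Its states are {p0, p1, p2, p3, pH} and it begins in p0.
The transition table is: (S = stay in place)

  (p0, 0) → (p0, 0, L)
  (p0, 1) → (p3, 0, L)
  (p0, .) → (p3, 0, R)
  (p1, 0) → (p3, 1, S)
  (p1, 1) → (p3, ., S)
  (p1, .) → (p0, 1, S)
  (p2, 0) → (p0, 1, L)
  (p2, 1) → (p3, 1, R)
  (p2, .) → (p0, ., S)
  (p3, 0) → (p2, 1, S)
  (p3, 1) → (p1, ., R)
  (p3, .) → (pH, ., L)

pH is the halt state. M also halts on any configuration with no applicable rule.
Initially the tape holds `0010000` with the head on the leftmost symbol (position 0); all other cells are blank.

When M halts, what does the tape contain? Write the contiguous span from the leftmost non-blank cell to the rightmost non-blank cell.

011.....0

p0 | .[0]010000.   read 0 → write 0, move L, go to p0
p0 | [.]0010000.   read . → write 0, move R, go to p3
p3 | 0[0]010000.   read 0 → write 1, move S, go to p2
p2 | 0[1]010000.   read 1 → write 1, move R, go to p3
p3 | 01[0]10000.   read 0 → write 1, move S, go to p2
p2 | 01[1]10000.   read 1 → write 1, move R, go to p3
p3 | 011[1]0000.   read 1 → write ., move R, go to p1
p1 | 011.[0]000.   read 0 → write 1, move S, go to p3
p3 | 011.[1]000.   read 1 → write ., move R, go to p1
p1 | 011..[0]00.   read 0 → write 1, move S, go to p3
p3 | 011..[1]00.   read 1 → write ., move R, go to p1
p1 | 011...[0]0.   read 0 → write 1, move S, go to p3
p3 | 011...[1]0.   read 1 → write ., move R, go to p1
p1 | 011....[0].   read 0 → write 1, move S, go to p3
p3 | 011....[1].   read 1 → write ., move R, go to p1
p1 | 011.....[.]   read . → write 1, move S, go to p0
p0 | 011.....[1]   read 1 → write 0, move L, go to p3
p3 | 011....[.]0   read . → write ., move L, go to pH
pH | 011...[.].0
The non-blank tape span at halt is 011.....0.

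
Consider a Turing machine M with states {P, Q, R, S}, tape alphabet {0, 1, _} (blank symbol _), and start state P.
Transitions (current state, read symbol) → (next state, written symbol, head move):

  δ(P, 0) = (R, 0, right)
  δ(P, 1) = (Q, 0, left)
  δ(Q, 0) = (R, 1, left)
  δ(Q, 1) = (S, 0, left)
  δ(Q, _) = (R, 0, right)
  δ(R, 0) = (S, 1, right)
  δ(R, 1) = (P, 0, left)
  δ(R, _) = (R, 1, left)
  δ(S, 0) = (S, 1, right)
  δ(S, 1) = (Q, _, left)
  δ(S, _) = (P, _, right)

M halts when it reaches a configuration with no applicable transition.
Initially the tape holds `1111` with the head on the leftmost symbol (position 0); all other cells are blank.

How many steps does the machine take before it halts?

P | _[1]111_   read 1 → write 0, move left, go to Q
Q | [_]0111_   read _ → write 0, move right, go to R
R | 0[0]111_   read 0 → write 1, move right, go to S
S | 01[1]11_   read 1 → write _, move left, go to Q
Q | 0[1]_11_   read 1 → write 0, move left, go to S
S | [0]0_11_   read 0 → write 1, move right, go to S
S | 1[0]_11_   read 0 → write 1, move right, go to S
S | 11[_]11_   read _ → write _, move right, go to P
P | 11_[1]1_   read 1 → write 0, move left, go to Q
Q | 11[_]01_   read _ → write 0, move right, go to R
R | 110[0]1_   read 0 → write 1, move right, go to S
S | 1101[1]_   read 1 → write _, move left, go to Q
Q | 110[1]__   read 1 → write 0, move left, go to S
S | 11[0]0__   read 0 → write 1, move right, go to S
S | 111[0]__   read 0 → write 1, move right, go to S
S | 1111[_]_   read _ → write _, move right, go to P
P | 1111_[_]
M halts after 16 transitions.

16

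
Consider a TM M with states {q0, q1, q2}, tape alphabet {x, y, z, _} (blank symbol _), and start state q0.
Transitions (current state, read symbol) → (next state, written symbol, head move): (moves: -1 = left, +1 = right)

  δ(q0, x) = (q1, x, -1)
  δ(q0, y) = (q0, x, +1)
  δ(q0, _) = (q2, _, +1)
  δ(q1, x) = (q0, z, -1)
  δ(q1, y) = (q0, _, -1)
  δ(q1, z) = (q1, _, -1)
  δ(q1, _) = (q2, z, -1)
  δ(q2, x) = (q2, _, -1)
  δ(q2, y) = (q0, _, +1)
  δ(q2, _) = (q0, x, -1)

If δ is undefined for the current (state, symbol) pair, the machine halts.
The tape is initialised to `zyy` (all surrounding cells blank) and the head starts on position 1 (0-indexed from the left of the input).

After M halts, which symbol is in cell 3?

q0 | z[y]y__   read y → write x, move +1, go to q0
q0 | zx[y]__   read y → write x, move +1, go to q0
q0 | zxx[_]_   read _ → write _, move +1, go to q2
q2 | zxx_[_]   read _ → write x, move -1, go to q0
q0 | zxx[_]x   read _ → write _, move +1, go to q2
q2 | zxx_[x]   read x → write _, move -1, go to q2
q2 | zxx[_]_   read _ → write x, move -1, go to q0
q0 | zx[x]x_   read x → write x, move -1, go to q1
q1 | z[x]xx_   read x → write z, move -1, go to q0
q0 | [z]zxx_
Cell 3 holds x when M halts.

x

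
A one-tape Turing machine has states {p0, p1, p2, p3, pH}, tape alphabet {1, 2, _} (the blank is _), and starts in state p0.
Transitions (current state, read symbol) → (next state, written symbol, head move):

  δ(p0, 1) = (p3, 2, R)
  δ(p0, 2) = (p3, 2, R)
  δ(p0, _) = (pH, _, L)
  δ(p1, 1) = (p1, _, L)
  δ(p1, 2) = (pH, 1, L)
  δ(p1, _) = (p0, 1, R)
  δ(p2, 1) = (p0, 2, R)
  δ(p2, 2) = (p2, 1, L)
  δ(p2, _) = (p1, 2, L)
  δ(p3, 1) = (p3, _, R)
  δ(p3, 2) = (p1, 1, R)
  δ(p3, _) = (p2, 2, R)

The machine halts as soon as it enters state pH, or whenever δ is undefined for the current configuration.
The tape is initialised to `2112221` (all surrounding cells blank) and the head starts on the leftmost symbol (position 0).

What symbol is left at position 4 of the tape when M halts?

p0 | [2]112221   read 2 → write 2, move R, go to p3
p3 | 2[1]12221   read 1 → write _, move R, go to p3
p3 | 2_[1]2221   read 1 → write _, move R, go to p3
p3 | 2__[2]221   read 2 → write 1, move R, go to p1
p1 | 2__1[2]21   read 2 → write 1, move L, go to pH
pH | 2__[1]121
Cell 4 holds 1 when M halts.

1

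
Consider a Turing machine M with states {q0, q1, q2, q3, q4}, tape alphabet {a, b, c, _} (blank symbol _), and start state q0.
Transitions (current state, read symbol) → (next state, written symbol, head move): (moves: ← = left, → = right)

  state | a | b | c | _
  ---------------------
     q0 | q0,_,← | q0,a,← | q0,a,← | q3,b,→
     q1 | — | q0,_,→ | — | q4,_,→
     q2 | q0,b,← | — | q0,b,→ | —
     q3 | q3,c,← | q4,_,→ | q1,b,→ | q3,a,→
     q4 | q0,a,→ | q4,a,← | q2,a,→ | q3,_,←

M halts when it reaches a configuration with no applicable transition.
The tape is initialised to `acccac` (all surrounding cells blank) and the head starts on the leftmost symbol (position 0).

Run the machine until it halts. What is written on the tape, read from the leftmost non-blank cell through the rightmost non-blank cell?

babccac

q0 | _[a]cccac   read a → write _, move ←, go to q0
q0 | [_]_cccac   read _ → write b, move →, go to q3
q3 | b[_]cccac   read _ → write a, move →, go to q3
q3 | ba[c]ccac   read c → write b, move →, go to q1
q1 | bab[c]cac
The non-blank tape span at halt is babccac.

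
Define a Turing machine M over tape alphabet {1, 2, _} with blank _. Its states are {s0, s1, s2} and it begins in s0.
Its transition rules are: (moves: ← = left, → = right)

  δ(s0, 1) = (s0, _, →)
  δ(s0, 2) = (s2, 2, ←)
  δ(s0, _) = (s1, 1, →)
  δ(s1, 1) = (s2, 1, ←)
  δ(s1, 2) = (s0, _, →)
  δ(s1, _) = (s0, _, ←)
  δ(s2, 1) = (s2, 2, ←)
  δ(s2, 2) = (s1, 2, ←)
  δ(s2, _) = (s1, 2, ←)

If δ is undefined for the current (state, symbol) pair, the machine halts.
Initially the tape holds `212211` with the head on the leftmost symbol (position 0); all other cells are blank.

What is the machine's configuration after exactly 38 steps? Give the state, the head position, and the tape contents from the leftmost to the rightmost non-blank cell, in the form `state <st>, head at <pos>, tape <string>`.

state s1, head at -4, tape 1_222212211

s0 | ______[2]12211   read 2 → write 2, move ←, go to s2
s2 | _____[_]212211   read _ → write 2, move ←, go to s1
s1 | ____[_]2212211   read _ → write _, move ←, go to s0
s0 | ___[_]_2212211   read _ → write 1, move →, go to s1
s1 | ___1[_]2212211   read _ → write _, move ←, go to s0
s0 | ___[1]_2212211   read 1 → write _, move →, go to s0
s0 | ____[_]2212211   read _ → write 1, move →, go to s1
s1 | ____1[2]212211   read 2 → write _, move →, go to s0
s0 | ____1_[2]12211   read 2 → write 2, move ←, go to s2
s2 | ____1[_]212211   read _ → write 2, move ←, go to s1
s1 | ____[1]2212211   read 1 → write 1, move ←, go to s2
s2 | ___[_]12212211   read _ → write 2, move ←, go to s1
s1 | __[_]212212211   read _ → write _, move ←, go to s0
s0 | _[_]_212212211   read _ → write 1, move →, go to s1
s1 | _1[_]212212211   read _ → write _, move ←, go to s0
s0 | _[1]_212212211   read 1 → write _, move →, go to s0
s0 | __[_]212212211   read _ → write 1, move →, go to s1
s1 | __1[2]12212211   read 2 → write _, move →, go to s0
s0 | __1_[1]2212211   read 1 → write _, move →, go to s0
s0 | __1__[2]212211   read 2 → write 2, move ←, go to s2
s2 | __1_[_]2212211   read _ → write 2, move ←, go to s1
s1 | __1[_]22212211   read _ → write _, move ←, go to s0
s0 | __[1]_22212211   read 1 → write _, move →, go to s0
s0 | ___[_]22212211   read _ → write 1, move →, go to s1
s1 | ___1[2]2212211   read 2 → write _, move →, go to s0
s0 | ___1_[2]212211   read 2 → write 2, move ←, go to s2
s2 | ___1[_]2212211   read _ → write 2, move ←, go to s1
s1 | ___[1]22212211   read 1 → write 1, move ←, go to s2
s2 | __[_]122212211   read _ → write 2, move ←, go to s1
s1 | _[_]2122212211   read _ → write _, move ←, go to s0
s0 | [_]_2122212211   read _ → write 1, move →, go to s1
s1 | 1[_]2122212211   read _ → write _, move ←, go to s0
s0 | [1]_2122212211   read 1 → write _, move →, go to s0
s0 | _[_]2122212211   read _ → write 1, move →, go to s1
s1 | _1[2]122212211   read 2 → write _, move →, go to s0
s0 | _1_[1]22212211   read 1 → write _, move →, go to s0
s0 | _1__[2]2212211   read 2 → write 2, move ←, go to s2
s2 | _1_[_]22212211   read _ → write 2, move ←, go to s1
s1 | _1[_]222212211
After 38 steps: state s1, head at -4, tape 1_222212211.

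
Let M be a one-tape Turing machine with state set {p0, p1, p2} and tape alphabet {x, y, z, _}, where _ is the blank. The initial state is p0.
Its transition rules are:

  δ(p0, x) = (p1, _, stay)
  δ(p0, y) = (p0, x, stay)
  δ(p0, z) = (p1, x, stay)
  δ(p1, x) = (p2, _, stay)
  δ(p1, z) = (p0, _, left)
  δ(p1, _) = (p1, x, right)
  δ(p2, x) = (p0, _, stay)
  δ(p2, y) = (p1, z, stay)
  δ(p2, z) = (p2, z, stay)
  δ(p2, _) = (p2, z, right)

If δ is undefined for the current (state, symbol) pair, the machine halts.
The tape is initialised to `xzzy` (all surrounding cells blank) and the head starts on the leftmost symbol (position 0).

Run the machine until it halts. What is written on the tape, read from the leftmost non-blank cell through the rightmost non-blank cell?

xxxy

p0 | [x]zzy   read x → write _, move stay, go to p1
p1 | [_]zzy   read _ → write x, move right, go to p1
p1 | x[z]zy   read z → write _, move left, go to p0
p0 | [x]_zy   read x → write _, move stay, go to p1
p1 | [_]_zy   read _ → write x, move right, go to p1
p1 | x[_]zy   read _ → write x, move right, go to p1
p1 | xx[z]y   read z → write _, move left, go to p0
p0 | x[x]_y   read x → write _, move stay, go to p1
p1 | x[_]_y   read _ → write x, move right, go to p1
p1 | xx[_]y   read _ → write x, move right, go to p1
p1 | xxx[y]
The non-blank tape span at halt is xxxy.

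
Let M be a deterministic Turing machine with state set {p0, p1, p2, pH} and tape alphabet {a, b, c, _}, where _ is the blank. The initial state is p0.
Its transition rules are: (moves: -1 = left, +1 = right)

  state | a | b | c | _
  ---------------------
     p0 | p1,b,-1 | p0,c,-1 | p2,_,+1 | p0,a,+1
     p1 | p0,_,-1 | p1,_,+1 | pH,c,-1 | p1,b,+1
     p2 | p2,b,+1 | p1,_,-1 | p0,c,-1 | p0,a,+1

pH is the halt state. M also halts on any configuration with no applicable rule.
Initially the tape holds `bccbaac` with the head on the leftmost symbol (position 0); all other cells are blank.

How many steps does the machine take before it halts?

23

p0 | __[b]ccbaac   read b → write c, move -1, go to p0
p0 | _[_]cccbaac   read _ → write a, move +1, go to p0
p0 | _a[c]ccbaac   read c → write _, move +1, go to p2
p2 | _a_[c]cbaac   read c → write c, move -1, go to p0
p0 | _a[_]ccbaac   read _ → write a, move +1, go to p0
p0 | _aa[c]cbaac   read c → write _, move +1, go to p2
p2 | _aa_[c]baac   read c → write c, move -1, go to p0
p0 | _aa[_]cbaac   read _ → write a, move +1, go to p0
p0 | _aaa[c]baac   read c → write _, move +1, go to p2
p2 | _aaa_[b]aac   read b → write _, move -1, go to p1
p1 | _aaa[_]_aac   read _ → write b, move +1, go to p1
p1 | _aaab[_]aac   read _ → write b, move +1, go to p1
p1 | _aaabb[a]ac   read a → write _, move -1, go to p0
p0 | _aaab[b]_ac   read b → write c, move -1, go to p0
p0 | _aaa[b]c_ac   read b → write c, move -1, go to p0
p0 | _aa[a]cc_ac   read a → write b, move -1, go to p1
p1 | _a[a]bcc_ac   read a → write _, move -1, go to p0
p0 | _[a]_bcc_ac   read a → write b, move -1, go to p1
p1 | [_]b_bcc_ac   read _ → write b, move +1, go to p1
p1 | b[b]_bcc_ac   read b → write _, move +1, go to p1
p1 | b_[_]bcc_ac   read _ → write b, move +1, go to p1
p1 | b_b[b]cc_ac   read b → write _, move +1, go to p1
p1 | b_b_[c]c_ac   read c → write c, move -1, go to pH
pH | b_b[_]cc_ac
M halts after 23 transitions.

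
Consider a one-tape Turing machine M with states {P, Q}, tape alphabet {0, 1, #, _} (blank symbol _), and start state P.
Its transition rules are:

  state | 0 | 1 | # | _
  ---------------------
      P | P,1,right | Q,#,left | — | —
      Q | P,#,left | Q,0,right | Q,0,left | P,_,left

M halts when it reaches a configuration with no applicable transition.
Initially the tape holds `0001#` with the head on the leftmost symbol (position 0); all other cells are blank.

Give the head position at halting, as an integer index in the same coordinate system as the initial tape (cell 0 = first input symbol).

-1

state=P head=0 tape=_[0]001#   (P,0)→(P,1,right)
state=P head=1 tape=_1[0]01#   (P,0)→(P,1,right)
state=P head=2 tape=_11[0]1#   (P,0)→(P,1,right)
state=P head=3 tape=_111[1]#   (P,1)→(Q,#,left)
state=Q head=2 tape=_11[1]##   (Q,1)→(Q,0,right)
state=Q head=3 tape=_110[#]#   (Q,#)→(Q,0,left)
state=Q head=2 tape=_11[0]0#   (Q,0)→(P,#,left)
state=P head=1 tape=_1[1]#0#   (P,1)→(Q,#,left)
state=Q head=0 tape=_[1]##0#   (Q,1)→(Q,0,right)
state=Q head=1 tape=_0[#]#0#   (Q,#)→(Q,0,left)
state=Q head=0 tape=_[0]0#0#   (Q,0)→(P,#,left)
state=P head=-1 tape=[_]#0#0#
At halt the head is at cell -1.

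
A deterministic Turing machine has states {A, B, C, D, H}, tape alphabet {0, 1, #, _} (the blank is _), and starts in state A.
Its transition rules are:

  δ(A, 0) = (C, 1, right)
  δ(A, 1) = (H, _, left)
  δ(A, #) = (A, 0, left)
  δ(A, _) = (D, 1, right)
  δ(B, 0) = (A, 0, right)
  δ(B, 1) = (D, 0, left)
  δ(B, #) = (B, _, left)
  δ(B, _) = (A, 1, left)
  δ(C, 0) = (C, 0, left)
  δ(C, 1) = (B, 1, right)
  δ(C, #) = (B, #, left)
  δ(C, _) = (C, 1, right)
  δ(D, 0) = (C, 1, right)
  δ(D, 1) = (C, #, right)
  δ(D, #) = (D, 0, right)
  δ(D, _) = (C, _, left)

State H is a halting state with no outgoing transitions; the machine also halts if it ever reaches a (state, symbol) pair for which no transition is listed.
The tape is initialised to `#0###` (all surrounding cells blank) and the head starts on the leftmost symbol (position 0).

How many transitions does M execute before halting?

26

A | _[#]0###__   read # → write 0, move left, go to A
A | [_]00###__   read _ → write 1, move right, go to D
D | 1[0]0###__   read 0 → write 1, move right, go to C
C | 11[0]###__   read 0 → write 0, move left, go to C
C | 1[1]0###__   read 1 → write 1, move right, go to B
B | 11[0]###__   read 0 → write 0, move right, go to A
A | 110[#]##__   read # → write 0, move left, go to A
A | 11[0]0##__   read 0 → write 1, move right, go to C
C | 111[0]##__   read 0 → write 0, move left, go to C
C | 11[1]0##__   read 1 → write 1, move right, go to B
B | 111[0]##__   read 0 → write 0, move right, go to A
A | 1110[#]#__   read # → write 0, move left, go to A
A | 111[0]0#__   read 0 → write 1, move right, go to C
C | 1111[0]#__   read 0 → write 0, move left, go to C
C | 111[1]0#__   read 1 → write 1, move right, go to B
B | 1111[0]#__   read 0 → write 0, move right, go to A
A | 11110[#]__   read # → write 0, move left, go to A
A | 1111[0]0__   read 0 → write 1, move right, go to C
C | 11111[0]__   read 0 → write 0, move left, go to C
C | 1111[1]0__   read 1 → write 1, move right, go to B
B | 11111[0]__   read 0 → write 0, move right, go to A
A | 111110[_]_   read _ → write 1, move right, go to D
D | 1111101[_]   read _ → write _, move left, go to C
C | 111110[1]_   read 1 → write 1, move right, go to B
B | 1111101[_]   read _ → write 1, move left, go to A
A | 111110[1]1   read 1 → write _, move left, go to H
H | 11111[0]_1
M halts after 26 transitions.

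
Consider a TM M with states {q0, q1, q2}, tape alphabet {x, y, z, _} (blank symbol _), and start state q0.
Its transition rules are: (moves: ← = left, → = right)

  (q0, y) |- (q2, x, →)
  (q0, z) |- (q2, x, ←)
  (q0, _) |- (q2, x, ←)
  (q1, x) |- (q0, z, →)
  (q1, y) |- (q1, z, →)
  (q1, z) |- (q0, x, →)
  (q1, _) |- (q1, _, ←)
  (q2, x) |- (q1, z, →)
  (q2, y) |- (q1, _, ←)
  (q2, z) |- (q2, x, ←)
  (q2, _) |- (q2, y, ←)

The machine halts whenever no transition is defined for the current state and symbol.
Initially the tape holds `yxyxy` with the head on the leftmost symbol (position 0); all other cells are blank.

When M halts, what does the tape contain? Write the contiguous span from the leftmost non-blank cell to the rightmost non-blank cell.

state=q0 head=0 tape=[y]xyxy___   (q0,y)→(q2,x,→)
state=q2 head=1 tape=x[x]yxy___   (q2,x)→(q1,z,→)
state=q1 head=2 tape=xz[y]xy___   (q1,y)→(q1,z,→)
state=q1 head=3 tape=xzz[x]y___   (q1,x)→(q0,z,→)
state=q0 head=4 tape=xzzz[y]___   (q0,y)→(q2,x,→)
state=q2 head=5 tape=xzzzx[_]__   (q2,_)→(q2,y,←)
state=q2 head=4 tape=xzzz[x]y__   (q2,x)→(q1,z,→)
state=q1 head=5 tape=xzzzz[y]__   (q1,y)→(q1,z,→)
state=q1 head=6 tape=xzzzzz[_]_   (q1,_)→(q1,_,←)
state=q1 head=5 tape=xzzzz[z]__   (q1,z)→(q0,x,→)
state=q0 head=6 tape=xzzzzx[_]_   (q0,_)→(q2,x,←)
state=q2 head=5 tape=xzzzz[x]x_   (q2,x)→(q1,z,→)
state=q1 head=6 tape=xzzzzz[x]_   (q1,x)→(q0,z,→)
state=q0 head=7 tape=xzzzzzz[_]   (q0,_)→(q2,x,←)
state=q2 head=6 tape=xzzzzz[z]x   (q2,z)→(q2,x,←)
state=q2 head=5 tape=xzzzz[z]xx   (q2,z)→(q2,x,←)
state=q2 head=4 tape=xzzz[z]xxx   (q2,z)→(q2,x,←)
state=q2 head=3 tape=xzz[z]xxxx   (q2,z)→(q2,x,←)
state=q2 head=2 tape=xz[z]xxxxx   (q2,z)→(q2,x,←)
state=q2 head=1 tape=x[z]xxxxxx   (q2,z)→(q2,x,←)
state=q2 head=0 tape=[x]xxxxxxx   (q2,x)→(q1,z,→)
state=q1 head=1 tape=z[x]xxxxxx   (q1,x)→(q0,z,→)
state=q0 head=2 tape=zz[x]xxxxx
The non-blank tape span at halt is zzxxxxxx.

zzxxxxxx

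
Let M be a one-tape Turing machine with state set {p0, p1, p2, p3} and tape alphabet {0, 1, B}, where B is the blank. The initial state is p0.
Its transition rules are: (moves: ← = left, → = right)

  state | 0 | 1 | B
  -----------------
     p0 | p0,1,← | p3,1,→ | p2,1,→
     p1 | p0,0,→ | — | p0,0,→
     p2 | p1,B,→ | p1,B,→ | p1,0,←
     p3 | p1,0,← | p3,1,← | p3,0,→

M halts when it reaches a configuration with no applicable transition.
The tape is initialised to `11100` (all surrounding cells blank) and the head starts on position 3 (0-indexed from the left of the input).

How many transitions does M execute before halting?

14

p0 | BBB111[0]0   read 0 → write 1, move ←, go to p0
p0 | BBB11[1]10   read 1 → write 1, move →, go to p3
p3 | BBB111[1]0   read 1 → write 1, move ←, go to p3
p3 | BBB11[1]10   read 1 → write 1, move ←, go to p3
p3 | BBB1[1]110   read 1 → write 1, move ←, go to p3
p3 | BBB[1]1110   read 1 → write 1, move ←, go to p3
p3 | BB[B]11110   read B → write 0, move →, go to p3
p3 | BB0[1]1110   read 1 → write 1, move ←, go to p3
p3 | BB[0]11110   read 0 → write 0, move ←, go to p1
p1 | B[B]011110   read B → write 0, move →, go to p0
p0 | B0[0]11110   read 0 → write 1, move ←, go to p0
p0 | B[0]111110   read 0 → write 1, move ←, go to p0
p0 | [B]1111110   read B → write 1, move →, go to p2
p2 | 1[1]111110   read 1 → write B, move →, go to p1
p1 | 1B[1]11110
M halts after 14 transitions.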